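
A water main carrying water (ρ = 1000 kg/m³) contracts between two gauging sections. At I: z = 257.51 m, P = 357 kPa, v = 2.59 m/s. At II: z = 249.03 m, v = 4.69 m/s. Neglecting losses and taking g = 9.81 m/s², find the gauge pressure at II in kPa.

Pressure head at I: ψ₁ = P₁/(ρg) = 357×1000 / (1000 × 9.81) = 36.39 m.
Velocity heads: v₁²/2g = 2.59²/19.62 = 0.342 m; v₂²/2g = 4.69²/19.62 = 1.121 m.
Total head H = z₁ + ψ₁ + v₁²/2g = 257.51 + 36.39 + 0.342 = 294.24 m.
ψ₂ = H − z₂ − v₂²/2g = 294.24 − 249.03 − 1.121 = 44.09 m.
P₂ = ρgψ₂ = 1000 × 9.81 × 44.09 ≈ 433 kPa.

P₂ ≈ 433 kPa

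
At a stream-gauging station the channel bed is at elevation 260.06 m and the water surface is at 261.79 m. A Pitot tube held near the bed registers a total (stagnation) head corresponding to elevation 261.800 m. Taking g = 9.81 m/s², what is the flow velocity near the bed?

Near the bed, under hydrostatic conditions, the piezometric head (z + ψ) equals the free-surface elevation, 261.79 m.
Velocity head = total − piezometric = 261.800 − 261.79 = 0.010 m.
v = √(2g·h_v) = √(2 × 9.81 × 0.010) = 0.443 m/s.

v ≈ 0.443 m/s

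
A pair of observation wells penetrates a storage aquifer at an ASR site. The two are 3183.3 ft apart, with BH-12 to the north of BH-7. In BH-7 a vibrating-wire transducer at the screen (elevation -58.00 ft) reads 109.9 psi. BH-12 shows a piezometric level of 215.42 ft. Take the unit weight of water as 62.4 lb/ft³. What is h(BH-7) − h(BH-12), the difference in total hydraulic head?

Δh ≈ -19.80 ft

Pressure head at BH-7: ψ = 144·P/γ = 144 × 109.9 / 62.4 = 253.62 ft.
Total head at BH-7: h = z + ψ = -58.00 + 253.62 = 195.62 ft.
Total head at BH-12: h = 215.42 ft (water level in the piezometer is the total head).
Head difference: h(BH-7) − h(BH-12) = 195.62 − 215.42 = -19.80 ft.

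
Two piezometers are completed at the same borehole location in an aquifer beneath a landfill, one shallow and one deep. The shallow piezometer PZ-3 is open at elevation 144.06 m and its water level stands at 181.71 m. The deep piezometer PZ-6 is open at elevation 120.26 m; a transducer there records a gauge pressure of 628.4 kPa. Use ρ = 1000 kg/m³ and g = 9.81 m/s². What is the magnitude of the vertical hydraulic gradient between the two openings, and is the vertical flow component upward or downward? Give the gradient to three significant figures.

Total head at PZ-3: h = 181.71 m (water level in the standpipe).
Pressure head at PZ-6: ψ = P/(ρg) = 628.4×1000 / (1000 × 9.81) = 64.06 m.
Total head at PZ-6: h = z + ψ = 120.26 + 64.06 = 184.32 m.
Δh = h(PZ-3) − h(PZ-6) = 181.71 − 184.32 = -2.61 m.
Vertical separation Δz = 144.06 − 120.26 = 23.80 m.
|i_v| = |Δh| / Δz = 2.61 / 23.80 = 0.110.
Head is higher in the deep piezometer, so vertical flow is upward (discharge condition).

|i_v| ≈ 0.110; vertical flow is upward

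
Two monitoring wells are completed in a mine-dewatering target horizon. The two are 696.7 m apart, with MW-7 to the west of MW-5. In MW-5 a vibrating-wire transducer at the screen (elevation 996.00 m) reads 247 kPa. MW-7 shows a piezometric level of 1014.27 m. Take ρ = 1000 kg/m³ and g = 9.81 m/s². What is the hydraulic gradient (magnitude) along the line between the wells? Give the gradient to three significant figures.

i ≈ 0.00992

Pressure head at MW-5: ψ = P/(ρg) = 247×1000 / (1000 × 9.81) = 25.18 m.
Total head at MW-5: h = z + ψ = 996.00 + 25.18 = 1021.18 m.
Total head at MW-7: h = 1014.27 m (water level in the piezometer is the total head).
Head difference: h(MW-5) − h(MW-7) = 1021.18 − 1014.27 = 6.91 m.
Hydraulic gradient: i = |Δh| / L = 6.91 / 696.7 = 0.00992.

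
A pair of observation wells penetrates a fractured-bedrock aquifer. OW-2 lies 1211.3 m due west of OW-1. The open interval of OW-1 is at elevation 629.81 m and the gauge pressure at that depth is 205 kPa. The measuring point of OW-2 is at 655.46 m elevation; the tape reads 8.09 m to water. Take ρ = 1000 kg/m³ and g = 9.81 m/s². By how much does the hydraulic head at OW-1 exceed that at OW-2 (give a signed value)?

Δh ≈ 3.34 m

Pressure head at OW-1: ψ = P/(ρg) = 205×1000 / (1000 × 9.81) = 20.90 m.
Total head at OW-1: h = z + ψ = 629.81 + 20.90 = 650.71 m.
Total head at OW-2: h = 655.46 − 8.09 = 647.37 m.
Head difference: h(OW-1) − h(OW-2) = 650.71 − 647.37 = 3.34 m.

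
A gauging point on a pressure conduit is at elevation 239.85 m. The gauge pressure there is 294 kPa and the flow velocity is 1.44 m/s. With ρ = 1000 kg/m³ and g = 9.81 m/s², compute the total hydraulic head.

h ≈ 269.93 m

Pressure head ψ = P/(ρg) = 294×1000 / (1000 × 9.81) = 29.97 m.
Velocity head = v²/(2g) = 1.44² / (2 × 9.81) = 0.106 m.
h = z + ψ + v²/(2g) = 239.85 + 29.97 + 0.106 = 269.93 m.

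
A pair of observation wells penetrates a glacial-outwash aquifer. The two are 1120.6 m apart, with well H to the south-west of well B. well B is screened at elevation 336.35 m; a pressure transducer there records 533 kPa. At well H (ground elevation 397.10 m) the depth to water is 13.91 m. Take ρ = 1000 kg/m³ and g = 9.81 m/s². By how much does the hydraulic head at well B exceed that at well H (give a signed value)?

Pressure head at well B: ψ = P/(ρg) = 533×1000 / (1000 × 9.81) = 54.33 m.
Total head at well B: h = z + ψ = 336.35 + 54.33 = 390.68 m.
Total head at well H: h = 397.10 − 13.91 = 383.19 m.
Head difference: h(well B) − h(well H) = 390.68 − 383.19 = 7.49 m.

Δh ≈ 7.49 m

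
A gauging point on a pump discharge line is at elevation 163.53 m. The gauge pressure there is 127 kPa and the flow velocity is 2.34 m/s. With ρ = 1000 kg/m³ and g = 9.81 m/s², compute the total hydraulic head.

h ≈ 176.76 m

Pressure head ψ = P/(ρg) = 127×1000 / (1000 × 9.81) = 12.95 m.
Velocity head = v²/(2g) = 2.34² / (2 × 9.81) = 0.279 m.
h = z + ψ + v²/(2g) = 163.53 + 12.95 + 0.279 = 176.76 m.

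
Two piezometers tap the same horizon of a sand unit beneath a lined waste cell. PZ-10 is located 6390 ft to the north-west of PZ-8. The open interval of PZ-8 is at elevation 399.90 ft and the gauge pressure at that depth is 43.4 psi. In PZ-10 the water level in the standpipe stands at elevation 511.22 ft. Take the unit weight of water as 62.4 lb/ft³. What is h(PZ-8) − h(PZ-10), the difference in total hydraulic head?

Pressure head at PZ-8: ψ = 144·P/γ = 144 × 43.4 / 62.4 = 100.15 ft.
Total head at PZ-8: h = z + ψ = 399.90 + 100.15 = 500.05 ft.
Total head at PZ-10: h = 511.22 ft (water level in the piezometer is the total head).
Head difference: h(PZ-8) − h(PZ-10) = 500.05 − 511.22 = -11.17 ft.

Δh ≈ -11.17 ft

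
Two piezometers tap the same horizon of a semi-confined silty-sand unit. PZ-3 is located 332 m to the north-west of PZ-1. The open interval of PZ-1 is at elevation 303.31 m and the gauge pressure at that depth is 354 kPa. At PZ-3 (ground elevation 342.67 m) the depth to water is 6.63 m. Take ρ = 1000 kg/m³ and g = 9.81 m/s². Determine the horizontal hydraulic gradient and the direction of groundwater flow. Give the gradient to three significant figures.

Pressure head at PZ-1: ψ = P/(ρg) = 354×1000 / (1000 × 9.81) = 36.09 m.
Total head at PZ-1: h = z + ψ = 303.31 + 36.09 = 339.40 m.
Total head at PZ-3: h = 342.67 − 6.63 = 336.04 m.
Head difference: h(PZ-1) − h(PZ-3) = 339.40 − 336.04 = 3.36 m.
Hydraulic gradient: i = |Δh| / L = 3.36 / 332 = 0.0101.
Flow is from higher to lower head: from PZ-1 toward PZ-3, i.e. toward the north-west.

i ≈ 0.0101; groundwater flows toward the north-west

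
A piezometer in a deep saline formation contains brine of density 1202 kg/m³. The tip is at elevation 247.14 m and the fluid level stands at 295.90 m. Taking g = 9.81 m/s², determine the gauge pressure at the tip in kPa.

P ≈ 575 kPa

Pressure head ψ = h − z = 295.90 − 247.14 = 48.76 m.
P = ρgψ = 1202 × 9.81 × 48.76 = 574959 Pa ≈ 575 kPa.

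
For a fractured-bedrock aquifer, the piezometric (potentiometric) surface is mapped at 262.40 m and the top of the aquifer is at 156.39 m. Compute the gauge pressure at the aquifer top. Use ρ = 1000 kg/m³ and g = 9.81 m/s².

Pressure head at the aquifer top: ψ = h − z = 262.40 − 156.39 = 106.01 m.
P = ρgψ = 1000 × 9.81 × 106.01 = 1039958 Pa ≈ 1040 kPa.

P ≈ 1040 kPa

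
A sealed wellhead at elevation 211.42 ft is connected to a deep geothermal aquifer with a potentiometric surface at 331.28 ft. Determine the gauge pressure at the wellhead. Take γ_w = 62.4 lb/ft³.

Head above the cap: Δh = 331.28 − 211.42 = 119.86 ft.
P = γΔh/144 = 62.4 × 119.86 / 144 = 51.9 psi.

P ≈ 51.9 psi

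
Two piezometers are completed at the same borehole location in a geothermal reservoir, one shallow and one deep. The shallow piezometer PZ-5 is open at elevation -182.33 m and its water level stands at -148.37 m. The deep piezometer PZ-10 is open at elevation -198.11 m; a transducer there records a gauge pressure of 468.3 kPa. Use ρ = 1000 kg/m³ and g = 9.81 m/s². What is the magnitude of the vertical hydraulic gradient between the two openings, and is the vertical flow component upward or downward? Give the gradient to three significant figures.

Total head at PZ-5: h = -148.37 m (water level in the standpipe).
Pressure head at PZ-10: ψ = P/(ρg) = 468.3×1000 / (1000 × 9.81) = 47.74 m.
Total head at PZ-10: h = z + ψ = -198.11 + 47.74 = -150.37 m.
Δh = h(PZ-5) − h(PZ-10) = -148.37 − (-150.37) = 2.00 m.
Vertical separation Δz = -182.33 − (-198.11) = 15.78 m.
|i_v| = |Δh| / Δz = 2.00 / 15.78 = 0.127.
Head is higher in the shallow piezometer, so vertical flow is downward (recharge condition).

|i_v| ≈ 0.127; vertical flow is downward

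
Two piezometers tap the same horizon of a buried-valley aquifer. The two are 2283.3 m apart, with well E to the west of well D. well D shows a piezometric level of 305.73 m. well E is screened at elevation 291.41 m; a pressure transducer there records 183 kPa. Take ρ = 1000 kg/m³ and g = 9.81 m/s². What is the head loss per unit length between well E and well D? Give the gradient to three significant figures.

Total head at well D: h = 305.73 m (water level in the piezometer is the total head).
Pressure head at well E: ψ = P/(ρg) = 183×1000 / (1000 × 9.81) = 18.65 m.
Total head at well E: h = z + ψ = 291.41 + 18.65 = 310.06 m.
Head difference: h(well D) − h(well E) = 305.73 − 310.06 = -4.33 m.
Hydraulic gradient: i = |Δh| / L = 4.33 / 2283.3 = 0.00190.

i ≈ 0.00190 m/m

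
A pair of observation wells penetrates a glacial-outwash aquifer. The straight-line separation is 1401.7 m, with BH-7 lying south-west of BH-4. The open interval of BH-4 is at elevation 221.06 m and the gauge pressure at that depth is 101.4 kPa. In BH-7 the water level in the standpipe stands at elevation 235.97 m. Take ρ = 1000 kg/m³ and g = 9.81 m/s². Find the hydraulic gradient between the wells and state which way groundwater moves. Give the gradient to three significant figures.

Pressure head at BH-4: ψ = P/(ρg) = 101.4×1000 / (1000 × 9.81) = 10.34 m.
Total head at BH-4: h = z + ψ = 221.06 + 10.34 = 231.40 m.
Total head at BH-7: h = 235.97 m (water level in the piezometer is the total head).
Head difference: h(BH-4) − h(BH-7) = 231.40 − 235.97 = -4.57 m.
Hydraulic gradient: i = |Δh| / L = 4.57 / 1401.7 = 0.00326.
Flow is from higher to lower head: from BH-7 toward BH-4, i.e. toward the north-east.

i ≈ 0.00326; groundwater flows toward the north-east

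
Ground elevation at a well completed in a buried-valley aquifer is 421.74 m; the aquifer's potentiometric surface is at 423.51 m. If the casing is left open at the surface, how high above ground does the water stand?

≈ 1.77 m above ground

Water rises to the potentiometric surface, so the rise above ground = 423.51 − 421.74 = 1.77 m.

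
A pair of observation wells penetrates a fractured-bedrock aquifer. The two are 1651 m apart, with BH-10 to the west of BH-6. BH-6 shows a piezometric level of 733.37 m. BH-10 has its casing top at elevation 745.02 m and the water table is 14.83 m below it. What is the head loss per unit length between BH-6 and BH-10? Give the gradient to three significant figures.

i ≈ 0.00193 m/m

Total head at BH-6: h = 733.37 m (water level in the piezometer is the total head).
Total head at BH-10: h = 745.02 − 14.83 = 730.19 m.
Head difference: h(BH-6) − h(BH-10) = 733.37 − 730.19 = 3.18 m.
Hydraulic gradient: i = |Δh| / L = 3.18 / 1651 = 0.00193.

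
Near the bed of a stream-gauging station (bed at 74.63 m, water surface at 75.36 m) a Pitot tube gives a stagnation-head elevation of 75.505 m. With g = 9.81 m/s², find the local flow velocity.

v ≈ 1.69 m/s

Near the bed, under hydrostatic conditions, the piezometric head (z + ψ) equals the free-surface elevation, 75.36 m.
Velocity head = total − piezometric = 75.505 − 75.36 = 0.145 m.
v = √(2g·h_v) = √(2 × 9.81 × 0.145) = 1.69 m/s.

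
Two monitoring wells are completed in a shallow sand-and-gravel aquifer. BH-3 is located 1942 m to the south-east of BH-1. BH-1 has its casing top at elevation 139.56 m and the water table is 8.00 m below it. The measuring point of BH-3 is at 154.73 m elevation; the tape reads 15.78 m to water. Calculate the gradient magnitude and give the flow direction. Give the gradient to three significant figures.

i ≈ 0.00381; groundwater flows toward the north-west

Total head at BH-1: h = 139.56 − 8.00 = 131.56 m.
Total head at BH-3: h = 154.73 − 15.78 = 138.95 m.
Head difference: h(BH-1) − h(BH-3) = 131.56 − 138.95 = -7.39 m.
Hydraulic gradient: i = |Δh| / L = 7.39 / 1942 = 0.00381.
Flow is from higher to lower head: from BH-3 toward BH-1, i.e. toward the north-west.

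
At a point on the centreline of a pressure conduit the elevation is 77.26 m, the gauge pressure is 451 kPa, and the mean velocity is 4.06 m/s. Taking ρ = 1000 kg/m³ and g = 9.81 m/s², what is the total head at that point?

h ≈ 124.07 m

Pressure head ψ = P/(ρg) = 451×1000 / (1000 × 9.81) = 45.97 m.
Velocity head = v²/(2g) = 4.06² / (2 × 9.81) = 0.840 m.
h = z + ψ + v²/(2g) = 77.26 + 45.97 + 0.840 = 124.07 m.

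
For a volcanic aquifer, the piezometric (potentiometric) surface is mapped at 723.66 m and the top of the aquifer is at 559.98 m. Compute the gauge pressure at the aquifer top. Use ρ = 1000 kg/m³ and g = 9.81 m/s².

P ≈ 1610 kPa

Pressure head at the aquifer top: ψ = h − z = 723.66 − 559.98 = 163.68 m.
P = ρgψ = 1000 × 9.81 × 163.68 = 1605701 Pa ≈ 1610 kPa.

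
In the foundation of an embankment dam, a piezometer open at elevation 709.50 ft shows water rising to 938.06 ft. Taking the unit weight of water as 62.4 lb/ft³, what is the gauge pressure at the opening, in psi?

Pressure head ψ = h − z = 938.06 − 709.50 = 228.56 ft.
P = γ·ψ / 144 = 62.4 × 228.56 / 144 = 99.0 psi.

P ≈ 99.0 psi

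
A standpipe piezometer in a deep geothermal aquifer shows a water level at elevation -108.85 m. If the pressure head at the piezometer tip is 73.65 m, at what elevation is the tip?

z ≈ -182.50 m

z = h − ψ = -108.85 − 73.65 = -182.50 m.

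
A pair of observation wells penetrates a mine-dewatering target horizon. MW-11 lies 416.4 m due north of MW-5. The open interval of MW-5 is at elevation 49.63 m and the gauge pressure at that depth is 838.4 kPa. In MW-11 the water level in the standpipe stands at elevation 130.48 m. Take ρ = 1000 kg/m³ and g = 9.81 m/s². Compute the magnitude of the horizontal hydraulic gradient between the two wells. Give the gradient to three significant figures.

i ≈ 0.0111

Pressure head at MW-5: ψ = P/(ρg) = 838.4×1000 / (1000 × 9.81) = 85.46 m.
Total head at MW-5: h = z + ψ = 49.63 + 85.46 = 135.09 m.
Total head at MW-11: h = 130.48 m (water level in the piezometer is the total head).
Head difference: h(MW-5) − h(MW-11) = 135.09 − 130.48 = 4.61 m.
Hydraulic gradient: i = |Δh| / L = 4.61 / 416.4 = 0.0111.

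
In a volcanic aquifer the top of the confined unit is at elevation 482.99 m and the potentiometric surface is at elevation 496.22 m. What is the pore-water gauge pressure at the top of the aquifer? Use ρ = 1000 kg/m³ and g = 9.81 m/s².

P ≈ 130 kPa

Pressure head at the aquifer top: ψ = h − z = 496.22 − 482.99 = 13.23 m.
P = ρgψ = 1000 × 9.81 × 13.23 = 129786 Pa ≈ 130 kPa.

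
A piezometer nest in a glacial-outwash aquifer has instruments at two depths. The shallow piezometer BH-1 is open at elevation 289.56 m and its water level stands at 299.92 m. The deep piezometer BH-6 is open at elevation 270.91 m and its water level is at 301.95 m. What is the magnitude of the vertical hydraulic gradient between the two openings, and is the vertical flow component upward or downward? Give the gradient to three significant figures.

Total head at BH-1: h = 299.92 m (water level in the standpipe).
Total head at BH-6: h = 301.95 m.
Δh = h(BH-1) − h(BH-6) = 299.92 − 301.95 = -2.03 m.
Vertical separation Δz = 289.56 − 270.91 = 18.65 m.
|i_v| = |Δh| / Δz = 2.03 / 18.65 = 0.109.
Head is higher in the deep piezometer, so vertical flow is upward (discharge condition).

|i_v| ≈ 0.109; vertical flow is upward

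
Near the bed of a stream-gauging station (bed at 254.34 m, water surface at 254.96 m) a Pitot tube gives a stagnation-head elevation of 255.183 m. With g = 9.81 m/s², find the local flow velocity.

v ≈ 2.09 m/s

Near the bed, under hydrostatic conditions, the piezometric head (z + ψ) equals the free-surface elevation, 254.96 m.
Velocity head = total − piezometric = 255.183 − 254.96 = 0.223 m.
v = √(2g·h_v) = √(2 × 9.81 × 0.223) = 2.09 m/s.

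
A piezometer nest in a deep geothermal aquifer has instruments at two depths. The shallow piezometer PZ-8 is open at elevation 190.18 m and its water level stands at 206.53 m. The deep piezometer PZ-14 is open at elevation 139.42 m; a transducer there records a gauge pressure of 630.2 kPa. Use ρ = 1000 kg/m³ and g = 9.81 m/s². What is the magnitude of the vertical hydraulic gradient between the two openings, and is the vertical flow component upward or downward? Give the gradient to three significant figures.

|i_v| ≈ 0.0565; vertical flow is downward

Total head at PZ-8: h = 206.53 m (water level in the standpipe).
Pressure head at PZ-14: ψ = P/(ρg) = 630.2×1000 / (1000 × 9.81) = 64.24 m.
Total head at PZ-14: h = z + ψ = 139.42 + 64.24 = 203.66 m.
Δh = h(PZ-8) − h(PZ-14) = 206.53 − 203.66 = 2.87 m.
Vertical separation Δz = 190.18 − 139.42 = 50.76 m.
|i_v| = |Δh| / Δz = 2.87 / 50.76 = 0.0565.
Head is higher in the shallow piezometer, so vertical flow is downward (recharge condition).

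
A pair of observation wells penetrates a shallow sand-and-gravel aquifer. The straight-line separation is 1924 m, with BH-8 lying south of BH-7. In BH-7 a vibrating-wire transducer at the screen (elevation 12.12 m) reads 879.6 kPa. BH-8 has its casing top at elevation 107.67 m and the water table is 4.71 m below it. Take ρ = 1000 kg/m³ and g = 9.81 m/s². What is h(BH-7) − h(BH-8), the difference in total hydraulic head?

Pressure head at BH-7: ψ = P/(ρg) = 879.6×1000 / (1000 × 9.81) = 89.66 m.
Total head at BH-7: h = z + ψ = 12.12 + 89.66 = 101.78 m.
Total head at BH-8: h = 107.67 − 4.71 = 102.96 m.
Head difference: h(BH-7) − h(BH-8) = 101.78 − 102.96 = -1.18 m.

Δh ≈ -1.18 m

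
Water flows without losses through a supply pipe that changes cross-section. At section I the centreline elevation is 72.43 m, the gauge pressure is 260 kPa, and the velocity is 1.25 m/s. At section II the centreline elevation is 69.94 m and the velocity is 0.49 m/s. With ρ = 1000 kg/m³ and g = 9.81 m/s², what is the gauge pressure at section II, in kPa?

P₂ ≈ 285 kPa

Pressure head at I: ψ₁ = P₁/(ρg) = 260×1000 / (1000 × 9.81) = 26.50 m.
Velocity heads: v₁²/2g = 1.25²/19.62 = 0.080 m; v₂²/2g = 0.49²/19.62 = 0.012 m.
Total head H = z₁ + ψ₁ + v₁²/2g = 72.43 + 26.50 + 0.080 = 99.01 m.
ψ₂ = H − z₂ − v₂²/2g = 99.01 − 69.94 − 0.012 = 29.06 m.
P₂ = ρgψ₂ = 1000 × 9.81 × 29.06 ≈ 285 kPa.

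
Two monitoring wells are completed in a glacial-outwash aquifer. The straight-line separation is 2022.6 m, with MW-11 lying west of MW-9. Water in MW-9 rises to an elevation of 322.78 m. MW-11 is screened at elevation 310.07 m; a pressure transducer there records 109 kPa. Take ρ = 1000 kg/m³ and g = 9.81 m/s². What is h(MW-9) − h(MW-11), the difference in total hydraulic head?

Total head at MW-9: h = 322.78 m (water level in the piezometer is the total head).
Pressure head at MW-11: ψ = P/(ρg) = 109×1000 / (1000 × 9.81) = 11.11 m.
Total head at MW-11: h = z + ψ = 310.07 + 11.11 = 321.18 m.
Head difference: h(MW-9) − h(MW-11) = 322.78 − 321.18 = 1.60 m.

Δh ≈ 1.60 m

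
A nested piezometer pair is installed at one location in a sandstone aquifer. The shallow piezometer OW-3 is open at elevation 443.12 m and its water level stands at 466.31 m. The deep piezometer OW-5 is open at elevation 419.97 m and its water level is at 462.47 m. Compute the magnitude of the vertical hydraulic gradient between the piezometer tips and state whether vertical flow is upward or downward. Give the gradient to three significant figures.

Total head at OW-3: h = 466.31 m (water level in the standpipe).
Total head at OW-5: h = 462.47 m.
Δh = h(OW-3) − h(OW-5) = 466.31 − 462.47 = 3.84 m.
Vertical separation Δz = 443.12 − 419.97 = 23.15 m.
|i_v| = |Δh| / Δz = 3.84 / 23.15 = 0.166.
Head is higher in the shallow piezometer, so vertical flow is downward (recharge condition).

|i_v| ≈ 0.166; vertical flow is downward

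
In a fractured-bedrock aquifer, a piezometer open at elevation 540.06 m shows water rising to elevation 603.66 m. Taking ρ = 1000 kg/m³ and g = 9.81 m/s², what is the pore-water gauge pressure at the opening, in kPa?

P ≈ 624 kPa

Pressure head ψ = h − z = 603.66 − 540.06 = 63.60 m.
P = ρgψ = 1000 × 9.81 × 63.60 = 623916 Pa ≈ 624 kPa.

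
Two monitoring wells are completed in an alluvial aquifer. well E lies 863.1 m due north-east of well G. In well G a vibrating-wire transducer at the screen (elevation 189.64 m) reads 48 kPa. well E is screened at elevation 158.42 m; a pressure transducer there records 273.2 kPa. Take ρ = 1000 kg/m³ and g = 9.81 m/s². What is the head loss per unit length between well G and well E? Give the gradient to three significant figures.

i ≈ 0.00957 m/m

Pressure head at well G: ψ = P/(ρg) = 48×1000 / (1000 × 9.81) = 4.89 m.
Total head at well G: h = z + ψ = 189.64 + 4.89 = 194.53 m.
Pressure head at well E: ψ = P/(ρg) = 273.2×1000 / (1000 × 9.81) = 27.85 m.
Total head at well E: h = z + ψ = 158.42 + 27.85 = 186.27 m.
Head difference: h(well G) − h(well E) = 194.53 − 186.27 = 8.26 m.
Hydraulic gradient: i = |Δh| / L = 8.26 / 863.1 = 0.00957.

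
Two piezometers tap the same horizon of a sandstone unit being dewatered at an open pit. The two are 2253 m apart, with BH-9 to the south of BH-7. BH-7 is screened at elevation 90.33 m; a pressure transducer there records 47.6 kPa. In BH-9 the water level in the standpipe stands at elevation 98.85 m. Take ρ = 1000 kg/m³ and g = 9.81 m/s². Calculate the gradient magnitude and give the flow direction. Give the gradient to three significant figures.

Pressure head at BH-7: ψ = P/(ρg) = 47.6×1000 / (1000 × 9.81) = 4.85 m.
Total head at BH-7: h = z + ψ = 90.33 + 4.85 = 95.18 m.
Total head at BH-9: h = 98.85 m (water level in the piezometer is the total head).
Head difference: h(BH-7) − h(BH-9) = 95.18 − 98.85 = -3.67 m.
Hydraulic gradient: i = |Δh| / L = 3.67 / 2253 = 0.00163.
Flow is from higher to lower head: from BH-9 toward BH-7, i.e. toward the north.

i ≈ 0.00163; groundwater flows toward the north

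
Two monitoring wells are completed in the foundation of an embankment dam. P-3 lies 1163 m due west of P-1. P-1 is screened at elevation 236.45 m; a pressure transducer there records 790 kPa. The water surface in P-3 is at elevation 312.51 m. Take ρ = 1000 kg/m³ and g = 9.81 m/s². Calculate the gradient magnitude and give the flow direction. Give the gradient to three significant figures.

Pressure head at P-1: ψ = P/(ρg) = 790×1000 / (1000 × 9.81) = 80.53 m.
Total head at P-1: h = z + ψ = 236.45 + 80.53 = 316.98 m.
Total head at P-3: h = 312.51 m (water level in the piezometer is the total head).
Head difference: h(P-1) − h(P-3) = 316.98 − 312.51 = 4.47 m.
Hydraulic gradient: i = |Δh| / L = 4.47 / 1163 = 0.00384.
Flow is from higher to lower head: from P-1 toward P-3, i.e. toward the west.

i ≈ 0.00384; groundwater flows toward the west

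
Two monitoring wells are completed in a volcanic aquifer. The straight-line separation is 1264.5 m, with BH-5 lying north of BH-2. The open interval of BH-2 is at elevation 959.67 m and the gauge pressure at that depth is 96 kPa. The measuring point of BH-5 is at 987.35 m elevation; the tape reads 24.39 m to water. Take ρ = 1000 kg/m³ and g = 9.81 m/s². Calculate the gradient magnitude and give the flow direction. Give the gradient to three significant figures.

Pressure head at BH-2: ψ = P/(ρg) = 96×1000 / (1000 × 9.81) = 9.79 m.
Total head at BH-2: h = z + ψ = 959.67 + 9.79 = 969.46 m.
Total head at BH-5: h = 987.35 − 24.39 = 962.96 m.
Head difference: h(BH-2) − h(BH-5) = 969.46 − 962.96 = 6.50 m.
Hydraulic gradient: i = |Δh| / L = 6.50 / 1264.5 = 0.00514.
Flow is from higher to lower head: from BH-2 toward BH-5, i.e. toward the north.

i ≈ 0.00514; groundwater flows toward the north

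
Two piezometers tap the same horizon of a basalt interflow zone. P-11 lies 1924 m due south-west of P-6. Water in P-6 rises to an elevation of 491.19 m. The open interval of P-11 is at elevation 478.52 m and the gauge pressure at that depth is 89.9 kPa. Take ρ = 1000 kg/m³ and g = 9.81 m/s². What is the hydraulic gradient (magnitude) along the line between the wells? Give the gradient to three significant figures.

i ≈ 0.00182

Total head at P-6: h = 491.19 m (water level in the piezometer is the total head).
Pressure head at P-11: ψ = P/(ρg) = 89.9×1000 / (1000 × 9.81) = 9.16 m.
Total head at P-11: h = z + ψ = 478.52 + 9.16 = 487.68 m.
Head difference: h(P-6) − h(P-11) = 491.19 − 487.68 = 3.51 m.
Hydraulic gradient: i = |Δh| / L = 3.51 / 1924 = 0.00182.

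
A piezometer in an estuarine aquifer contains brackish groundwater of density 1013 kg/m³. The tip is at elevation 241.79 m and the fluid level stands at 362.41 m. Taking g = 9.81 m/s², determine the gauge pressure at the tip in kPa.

Pressure head ψ = h − z = 362.41 − 241.79 = 120.62 m.
P = ρgψ = 1013 × 9.81 × 120.62 = 1198665 Pa ≈ 1200 kPa.

P ≈ 1200 kPa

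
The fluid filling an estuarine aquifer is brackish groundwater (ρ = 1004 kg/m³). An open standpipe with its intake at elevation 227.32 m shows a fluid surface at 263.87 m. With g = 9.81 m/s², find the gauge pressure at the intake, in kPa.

P ≈ 360 kPa

Pressure head ψ = h − z = 263.87 − 227.32 = 36.55 m.
P = ρgψ = 1004 × 9.81 × 36.55 = 359990 Pa ≈ 360 kPa.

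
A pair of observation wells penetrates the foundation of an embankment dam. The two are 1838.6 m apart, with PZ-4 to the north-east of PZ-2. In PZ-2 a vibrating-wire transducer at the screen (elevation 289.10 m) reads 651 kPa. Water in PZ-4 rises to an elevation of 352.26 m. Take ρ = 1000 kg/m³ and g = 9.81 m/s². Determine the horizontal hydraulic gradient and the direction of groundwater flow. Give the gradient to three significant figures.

i ≈ 0.00174; groundwater flows toward the north-east

Pressure head at PZ-2: ψ = P/(ρg) = 651×1000 / (1000 × 9.81) = 66.36 m.
Total head at PZ-2: h = z + ψ = 289.10 + 66.36 = 355.46 m.
Total head at PZ-4: h = 352.26 m (water level in the piezometer is the total head).
Head difference: h(PZ-2) − h(PZ-4) = 355.46 − 352.26 = 3.20 m.
Hydraulic gradient: i = |Δh| / L = 3.20 / 1838.6 = 0.00174.
Flow is from higher to lower head: from PZ-2 toward PZ-4, i.e. toward the north-east.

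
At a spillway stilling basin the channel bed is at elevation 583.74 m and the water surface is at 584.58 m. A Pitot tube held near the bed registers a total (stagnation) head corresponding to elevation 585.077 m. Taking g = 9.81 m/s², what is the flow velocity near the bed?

Near the bed, under hydrostatic conditions, the piezometric head (z + ψ) equals the free-surface elevation, 584.58 m.
Velocity head = total − piezometric = 585.077 − 584.58 = 0.497 m.
v = √(2g·h_v) = √(2 × 9.81 × 0.497) = 3.12 m/s.

v ≈ 3.12 m/s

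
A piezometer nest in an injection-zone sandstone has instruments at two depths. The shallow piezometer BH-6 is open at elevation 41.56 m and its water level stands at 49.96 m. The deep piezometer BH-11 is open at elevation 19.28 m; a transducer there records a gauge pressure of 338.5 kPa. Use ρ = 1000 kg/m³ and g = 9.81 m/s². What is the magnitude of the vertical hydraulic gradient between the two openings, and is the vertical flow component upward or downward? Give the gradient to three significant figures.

|i_v| ≈ 0.172; vertical flow is upward

Total head at BH-6: h = 49.96 m (water level in the standpipe).
Pressure head at BH-11: ψ = P/(ρg) = 338.5×1000 / (1000 × 9.81) = 34.51 m.
Total head at BH-11: h = z + ψ = 19.28 + 34.51 = 53.79 m.
Δh = h(BH-6) − h(BH-11) = 49.96 − 53.79 = -3.83 m.
Vertical separation Δz = 41.56 − 19.28 = 22.28 m.
|i_v| = |Δh| / Δz = 3.83 / 22.28 = 0.172.
Head is higher in the deep piezometer, so vertical flow is upward (discharge condition).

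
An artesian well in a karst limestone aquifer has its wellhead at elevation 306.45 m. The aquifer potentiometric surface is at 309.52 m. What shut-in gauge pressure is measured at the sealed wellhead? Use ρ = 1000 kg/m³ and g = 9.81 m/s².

P ≈ 30.1 kPa

Head above the cap: Δh = 309.52 − 306.45 = 3.07 m.
P = ρgΔh = 1000 × 9.81 × 3.07 = 30117 Pa ≈ 30.1 kPa.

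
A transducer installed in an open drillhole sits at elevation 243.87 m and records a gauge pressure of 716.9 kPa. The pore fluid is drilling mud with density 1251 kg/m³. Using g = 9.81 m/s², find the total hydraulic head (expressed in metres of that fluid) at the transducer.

h ≈ 302.29 m

ψ = P/(ρg) = 716.9×1000 / (1251 × 9.81) = 58.42 m.
h = z + ψ = 243.87 + 58.42 = 302.29 m.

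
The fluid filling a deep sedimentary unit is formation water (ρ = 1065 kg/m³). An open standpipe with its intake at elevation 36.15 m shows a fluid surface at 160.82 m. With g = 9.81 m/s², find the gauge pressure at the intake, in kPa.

P ≈ 1300 kPa

Pressure head ψ = h − z = 160.82 − 36.15 = 124.67 m.
P = ρgψ = 1065 × 9.81 × 124.67 = 1302509 Pa ≈ 1300 kPa.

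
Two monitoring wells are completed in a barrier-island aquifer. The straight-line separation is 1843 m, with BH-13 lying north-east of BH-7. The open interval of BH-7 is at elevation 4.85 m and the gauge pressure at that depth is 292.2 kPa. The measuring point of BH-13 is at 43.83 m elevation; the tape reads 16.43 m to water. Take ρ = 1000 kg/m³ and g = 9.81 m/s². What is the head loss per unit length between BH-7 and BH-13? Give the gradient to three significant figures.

Pressure head at BH-7: ψ = P/(ρg) = 292.2×1000 / (1000 × 9.81) = 29.79 m.
Total head at BH-7: h = z + ψ = 4.85 + 29.79 = 34.64 m.
Total head at BH-13: h = 43.83 − 16.43 = 27.40 m.
Head difference: h(BH-7) − h(BH-13) = 34.64 − 27.40 = 7.24 m.
Hydraulic gradient: i = |Δh| / L = 7.24 / 1843 = 0.00393.

i ≈ 0.00393 m/m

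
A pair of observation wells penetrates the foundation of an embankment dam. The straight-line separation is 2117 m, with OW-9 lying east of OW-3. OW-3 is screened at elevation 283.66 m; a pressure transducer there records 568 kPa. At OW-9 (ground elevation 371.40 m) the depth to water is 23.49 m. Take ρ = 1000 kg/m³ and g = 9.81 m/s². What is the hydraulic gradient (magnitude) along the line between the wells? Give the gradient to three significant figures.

Pressure head at OW-3: ψ = P/(ρg) = 568×1000 / (1000 × 9.81) = 57.90 m.
Total head at OW-3: h = z + ψ = 283.66 + 57.90 = 341.56 m.
Total head at OW-9: h = 371.40 − 23.49 = 347.91 m.
Head difference: h(OW-3) − h(OW-9) = 341.56 − 347.91 = -6.35 m.
Hydraulic gradient: i = |Δh| / L = 6.35 / 2117 = 0.00300.

i ≈ 0.00300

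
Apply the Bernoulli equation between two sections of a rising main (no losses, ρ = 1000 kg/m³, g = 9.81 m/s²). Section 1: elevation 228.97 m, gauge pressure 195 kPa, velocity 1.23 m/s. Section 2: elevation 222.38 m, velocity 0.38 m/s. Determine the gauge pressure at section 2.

P₂ ≈ 260 kPa

Pressure head at 1: ψ₁ = P₁/(ρg) = 195×1000 / (1000 × 9.81) = 19.88 m.
Velocity heads: v₁²/2g = 1.23²/19.62 = 0.077 m; v₂²/2g = 0.38²/19.62 = 0.007 m.
Total head H = z₁ + ψ₁ + v₁²/2g = 228.97 + 19.88 + 0.077 = 248.93 m.
ψ₂ = H − z₂ − v₂²/2g = 248.93 − 222.38 − 0.007 = 26.54 m.
P₂ = ρgψ₂ = 1000 × 9.81 × 26.54 ≈ 260 kPa.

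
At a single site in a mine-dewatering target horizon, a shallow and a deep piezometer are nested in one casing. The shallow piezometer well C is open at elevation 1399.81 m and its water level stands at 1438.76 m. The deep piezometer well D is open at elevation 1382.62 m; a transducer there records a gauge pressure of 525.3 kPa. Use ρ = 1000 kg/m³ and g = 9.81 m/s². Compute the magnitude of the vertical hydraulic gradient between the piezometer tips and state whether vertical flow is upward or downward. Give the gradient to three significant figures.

Total head at well C: h = 1438.76 m (water level in the standpipe).
Pressure head at well D: ψ = P/(ρg) = 525.3×1000 / (1000 × 9.81) = 53.55 m.
Total head at well D: h = z + ψ = 1382.62 + 53.55 = 1436.17 m.
Δh = h(well C) − h(well D) = 1438.76 − 1436.17 = 2.59 m.
Vertical separation Δz = 1399.81 − 1382.62 = 17.19 m.
|i_v| = |Δh| / Δz = 2.59 / 17.19 = 0.151.
Head is higher in the shallow piezometer, so vertical flow is downward (recharge condition).

|i_v| ≈ 0.151; vertical flow is downward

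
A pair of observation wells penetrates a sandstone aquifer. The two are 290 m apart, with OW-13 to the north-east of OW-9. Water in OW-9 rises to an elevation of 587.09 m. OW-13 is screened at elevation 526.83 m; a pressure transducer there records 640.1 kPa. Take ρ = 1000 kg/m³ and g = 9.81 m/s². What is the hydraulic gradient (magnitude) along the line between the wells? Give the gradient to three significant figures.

Total head at OW-9: h = 587.09 m (water level in the piezometer is the total head).
Pressure head at OW-13: ψ = P/(ρg) = 640.1×1000 / (1000 × 9.81) = 65.25 m.
Total head at OW-13: h = z + ψ = 526.83 + 65.25 = 592.08 m.
Head difference: h(OW-9) − h(OW-13) = 587.09 − 592.08 = -4.99 m.
Hydraulic gradient: i = |Δh| / L = 4.99 / 290 = 0.0172.

i ≈ 0.0172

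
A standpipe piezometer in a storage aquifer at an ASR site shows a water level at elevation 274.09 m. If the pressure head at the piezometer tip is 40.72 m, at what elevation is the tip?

z = h − ψ = 274.09 − 40.72 = 233.37 m.

z ≈ 233.37 m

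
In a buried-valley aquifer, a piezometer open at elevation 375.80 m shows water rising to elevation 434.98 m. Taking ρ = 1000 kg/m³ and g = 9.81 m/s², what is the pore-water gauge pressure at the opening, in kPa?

P ≈ 581 kPa

Pressure head ψ = h − z = 434.98 − 375.80 = 59.18 m.
P = ρgψ = 1000 × 9.81 × 59.18 = 580556 Pa ≈ 581 kPa.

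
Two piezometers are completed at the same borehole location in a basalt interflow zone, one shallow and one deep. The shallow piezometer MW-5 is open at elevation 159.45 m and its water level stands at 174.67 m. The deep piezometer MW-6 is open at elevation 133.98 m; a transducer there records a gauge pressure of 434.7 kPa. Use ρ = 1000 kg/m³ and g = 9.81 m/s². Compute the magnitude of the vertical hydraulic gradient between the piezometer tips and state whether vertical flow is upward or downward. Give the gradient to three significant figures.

|i_v| ≈ 0.142; vertical flow is upward

Total head at MW-5: h = 174.67 m (water level in the standpipe).
Pressure head at MW-6: ψ = P/(ρg) = 434.7×1000 / (1000 × 9.81) = 44.31 m.
Total head at MW-6: h = z + ψ = 133.98 + 44.31 = 178.29 m.
Δh = h(MW-5) − h(MW-6) = 174.67 − 178.29 = -3.62 m.
Vertical separation Δz = 159.45 − 133.98 = 25.47 m.
|i_v| = |Δh| / Δz = 3.62 / 25.47 = 0.142.
Head is higher in the deep piezometer, so vertical flow is upward (discharge condition).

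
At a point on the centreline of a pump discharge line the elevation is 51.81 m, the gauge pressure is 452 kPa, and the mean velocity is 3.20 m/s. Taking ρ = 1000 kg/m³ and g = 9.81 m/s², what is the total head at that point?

Pressure head ψ = P/(ρg) = 452×1000 / (1000 × 9.81) = 46.08 m.
Velocity head = v²/(2g) = 3.20² / (2 × 9.81) = 0.522 m.
h = z + ψ + v²/(2g) = 51.81 + 46.08 + 0.522 = 98.41 m.

h ≈ 98.41 m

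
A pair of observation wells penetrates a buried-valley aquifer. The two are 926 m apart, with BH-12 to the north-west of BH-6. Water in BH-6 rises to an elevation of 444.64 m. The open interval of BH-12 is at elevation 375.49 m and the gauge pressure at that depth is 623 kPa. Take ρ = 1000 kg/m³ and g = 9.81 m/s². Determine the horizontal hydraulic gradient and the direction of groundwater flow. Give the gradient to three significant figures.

Total head at BH-6: h = 444.64 m (water level in the piezometer is the total head).
Pressure head at BH-12: ψ = P/(ρg) = 623×1000 / (1000 × 9.81) = 63.51 m.
Total head at BH-12: h = z + ψ = 375.49 + 63.51 = 439.00 m.
Head difference: h(BH-6) − h(BH-12) = 444.64 − 439.00 = 5.64 m.
Hydraulic gradient: i = |Δh| / L = 5.64 / 926 = 0.00609.
Flow is from higher to lower head: from BH-6 toward BH-12, i.e. toward the north-west.

i ≈ 0.00609; groundwater flows toward the north-west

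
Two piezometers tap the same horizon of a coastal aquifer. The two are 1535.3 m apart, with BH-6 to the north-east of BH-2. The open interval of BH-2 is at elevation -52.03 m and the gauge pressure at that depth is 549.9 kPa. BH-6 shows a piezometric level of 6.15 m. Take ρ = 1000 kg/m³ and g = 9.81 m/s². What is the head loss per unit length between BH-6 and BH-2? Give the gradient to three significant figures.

Pressure head at BH-2: ψ = P/(ρg) = 549.9×1000 / (1000 × 9.81) = 56.06 m.
Total head at BH-2: h = z + ψ = -52.03 + 56.06 = 4.03 m.
Total head at BH-6: h = 6.15 m (water level in the piezometer is the total head).
Head difference: h(BH-2) − h(BH-6) = 4.03 − 6.15 = -2.12 m.
Hydraulic gradient: i = |Δh| / L = 2.12 / 1535.3 = 0.00138.

i ≈ 0.00138 m/m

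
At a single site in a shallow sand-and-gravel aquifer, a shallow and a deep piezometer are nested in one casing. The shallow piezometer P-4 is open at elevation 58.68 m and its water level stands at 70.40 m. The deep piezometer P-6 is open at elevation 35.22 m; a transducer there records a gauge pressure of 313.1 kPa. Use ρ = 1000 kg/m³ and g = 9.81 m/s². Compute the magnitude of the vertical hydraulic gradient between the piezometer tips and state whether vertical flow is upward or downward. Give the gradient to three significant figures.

Total head at P-4: h = 70.40 m (water level in the standpipe).
Pressure head at P-6: ψ = P/(ρg) = 313.1×1000 / (1000 × 9.81) = 31.92 m.
Total head at P-6: h = z + ψ = 35.22 + 31.92 = 67.14 m.
Δh = h(P-4) − h(P-6) = 70.40 − 67.14 = 3.26 m.
Vertical separation Δz = 58.68 − 35.22 = 23.46 m.
|i_v| = |Δh| / Δz = 3.26 / 23.46 = 0.139.
Head is higher in the shallow piezometer, so vertical flow is downward (recharge condition).

|i_v| ≈ 0.139; vertical flow is downward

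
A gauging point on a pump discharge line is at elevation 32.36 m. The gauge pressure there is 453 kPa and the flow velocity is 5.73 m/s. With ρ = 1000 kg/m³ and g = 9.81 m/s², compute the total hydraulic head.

h ≈ 80.21 m

Pressure head ψ = P/(ρg) = 453×1000 / (1000 × 9.81) = 46.18 m.
Velocity head = v²/(2g) = 5.73² / (2 × 9.81) = 1.673 m.
h = z + ψ + v²/(2g) = 32.36 + 46.18 + 1.673 = 80.21 m.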